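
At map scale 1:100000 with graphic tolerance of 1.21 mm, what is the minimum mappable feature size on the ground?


ground = 1.21 mm * 100000 / 1000 = 121.0 m

121.0 m


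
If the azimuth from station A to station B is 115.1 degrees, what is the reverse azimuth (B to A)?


back azimuth = (115.1 + 180) mod 360 = 295.1 degrees

295.1 degrees


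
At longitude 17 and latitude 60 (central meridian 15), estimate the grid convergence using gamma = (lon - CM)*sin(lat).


gamma = (17 - 15) * sin(60) = 2 * 0.866025 = 1.732 degrees

1.732 degrees


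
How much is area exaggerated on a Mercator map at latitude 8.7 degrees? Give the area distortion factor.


area_distortion = 1/cos^2(8.7) = 1.023

1.023


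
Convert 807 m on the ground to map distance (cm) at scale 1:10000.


map_cm = 807 * 100 / 10000 = 8.07 cm

8.07 cm


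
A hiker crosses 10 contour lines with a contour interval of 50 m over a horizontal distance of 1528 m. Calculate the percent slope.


elevation change = 10 * 50 = 500 m
slope = 500 / 1528 * 100 = 32.7%

32.7%


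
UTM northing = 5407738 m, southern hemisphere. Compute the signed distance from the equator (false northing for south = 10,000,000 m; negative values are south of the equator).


For southern: actual = 5407738 - 10000000 = -4592262 m

-4592262 m


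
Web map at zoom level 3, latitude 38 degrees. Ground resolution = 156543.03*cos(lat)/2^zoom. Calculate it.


res = 156543.03 * cos(38) / 2^3 = 156543.03 * 0.78801075 / 8 = 15419.7 m/pixel

15419.7 m/pixel


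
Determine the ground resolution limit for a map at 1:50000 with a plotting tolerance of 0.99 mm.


ground = 0.99 mm * 50000 / 1000 = 49.5 m

49.5 m


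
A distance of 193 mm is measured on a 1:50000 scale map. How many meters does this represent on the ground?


ground = 193 mm * 50000 / 1000 = 9650.0 m

9650.0 m


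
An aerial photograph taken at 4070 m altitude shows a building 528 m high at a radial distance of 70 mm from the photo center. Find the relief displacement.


d = h * r / H = 528 * 70 / 4070 = 9.08 mm

9.08 mm


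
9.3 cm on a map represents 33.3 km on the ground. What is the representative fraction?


ground = 33.3 km = 3330000 cm; RF denominator = ground / map = 3330000 / 9.3 ≈ 358065; RF = 1:358065

1:358065


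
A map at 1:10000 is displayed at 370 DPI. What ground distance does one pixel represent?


pixel_cm = 2.54 / 370 ≈ 0.006865 cm
ground = pixel_cm * 10000 / 100 = 2.54 * 10000 / (370 * 100) = 25400 / 37000 ≈ 0.69 m

0.69 m


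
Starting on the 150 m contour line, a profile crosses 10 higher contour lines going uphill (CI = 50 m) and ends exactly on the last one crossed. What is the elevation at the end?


elevation = 150 + 10 * 50 = 650 m

650 m


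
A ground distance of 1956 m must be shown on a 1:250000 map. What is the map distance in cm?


map_cm = 1956 * 100 / 250000 = 0.7824 cm ≈ 0.78 cm

0.78 cm


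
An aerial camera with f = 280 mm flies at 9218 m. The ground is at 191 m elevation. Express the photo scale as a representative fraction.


scale = f / (H - h) = 280 mm / 9027 m = 280 / 9027000 = 1:32239

1:32239


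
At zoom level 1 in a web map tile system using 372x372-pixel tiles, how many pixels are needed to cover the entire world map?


tiles per axis = 2^1 = 2
total tiles = 2^2 = 4
pixels per axis = 2 * 372 = 744
total pixels = 744^2 = 553536

553536 pixels


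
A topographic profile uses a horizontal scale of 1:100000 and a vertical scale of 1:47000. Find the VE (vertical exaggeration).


VE = horizontal_scale / vertical_scale = 100000 / 47000 ≈ 2.1

2.1x


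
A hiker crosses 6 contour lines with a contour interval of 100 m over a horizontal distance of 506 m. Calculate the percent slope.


elevation change = 6 * 100 = 600 m
slope = 600 / 506 * 100 = 118.6%

118.6%


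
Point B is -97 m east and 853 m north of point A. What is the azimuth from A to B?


az = atan2(-97, 853) = -6.5 deg
adjusted to 0-360: 353.5 degrees

353.5 degrees


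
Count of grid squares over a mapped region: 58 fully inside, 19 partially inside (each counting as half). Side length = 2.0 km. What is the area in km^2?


effective squares = 58 + 19 * 0.5 = 67.5
area = 67.5 * 4.0 = 270.0 km^2

270.0 km^2


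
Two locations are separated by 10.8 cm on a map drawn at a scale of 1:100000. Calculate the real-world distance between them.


ground = 10.8 cm * 100000 / 100 = 10800.0 m = 10.8 km

10.8 km


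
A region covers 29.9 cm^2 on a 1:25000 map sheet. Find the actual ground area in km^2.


ground_area = 29.9 * (25000/100)^2 = 1868750.0 m^2 = 1.86875 km^2 ≈ 1.869 km^2

1.869 km^2


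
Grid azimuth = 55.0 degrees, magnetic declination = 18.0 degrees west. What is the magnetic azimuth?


magnetic azimuth = grid azimuth - declination (east +ve)
mag_az = 55.0 - -18.0 = 73.0 degrees

73.0 degrees


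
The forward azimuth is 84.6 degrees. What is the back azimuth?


back azimuth = (84.6 + 180) mod 360 = 264.6 degrees

264.6 degrees


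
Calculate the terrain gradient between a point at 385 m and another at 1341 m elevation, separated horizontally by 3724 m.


gradient = (1341 - 385) / 3724 = 956 / 3724 = 0.2567

0.2567


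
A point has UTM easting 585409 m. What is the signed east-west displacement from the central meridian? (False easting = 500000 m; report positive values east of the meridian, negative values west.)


displacement = 585409 - 500000 = 85409 m

85409 m


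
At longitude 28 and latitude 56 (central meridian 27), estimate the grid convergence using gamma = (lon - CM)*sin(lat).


gamma = (28 - 27) * sin(56) = 1 * 0.829038 = 0.829 degrees

0.829 degrees


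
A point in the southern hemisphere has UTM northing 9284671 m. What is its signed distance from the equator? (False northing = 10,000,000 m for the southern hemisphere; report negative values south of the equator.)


For southern: actual = 9284671 - 10000000 = -715329 m

-715329 m


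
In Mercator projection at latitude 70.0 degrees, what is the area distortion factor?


area_distortion = 1/cos^2(70.0) = 8.549

8.549


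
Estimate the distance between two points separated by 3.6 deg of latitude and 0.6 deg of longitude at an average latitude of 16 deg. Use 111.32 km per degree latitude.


dlat_km = 3.6 * 111.32 = 400.752
dlon_km = 0.6 * 111.32 * cos(16) ≈ 64.205
dist = sqrt(400.752^2 + 64.205^2) ≈ 405.9 km

405.9 km


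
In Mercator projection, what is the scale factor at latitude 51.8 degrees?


SF = 1 / cos(51.8) = 1 / 0.618408 = 1.617

1.617


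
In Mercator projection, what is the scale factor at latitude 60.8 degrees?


SF = 1 / cos(60.8) = 1 / 0.48786 = 2.05

2.05


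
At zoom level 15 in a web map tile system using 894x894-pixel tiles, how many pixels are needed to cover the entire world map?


tiles per axis = 2^15 = 32768
total tiles = 32768^2 = 1073741824
pixels per axis = 32768 * 894 = 29294592
total pixels = 29294592^2 = 858173120446464

858173120446464 pixels


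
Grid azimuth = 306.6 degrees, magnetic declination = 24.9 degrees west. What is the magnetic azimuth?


magnetic azimuth = grid azimuth - declination (east +ve)
mag_az = 306.6 - -24.9 = 331.5 degrees

331.5 degrees


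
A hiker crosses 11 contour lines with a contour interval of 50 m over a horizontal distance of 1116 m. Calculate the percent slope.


elevation change = 11 * 50 = 550 m
slope = 550 / 1116 * 100 = 49.3%

49.3%


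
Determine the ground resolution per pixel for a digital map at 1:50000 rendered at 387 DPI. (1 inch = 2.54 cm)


pixel_cm = 2.54 / 387 ≈ 0.006563 cm
ground = pixel_cm * 50000 / 100 = 2.54 * 50000 / (387 * 100) = 127000 / 38700 ≈ 3.28 m

3.28 m


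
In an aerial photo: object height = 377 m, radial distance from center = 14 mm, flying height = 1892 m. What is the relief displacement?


d = h * r / H = 377 * 14 / 1892 = 2.79 mm

2.79 mm


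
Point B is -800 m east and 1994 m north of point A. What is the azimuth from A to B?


az = atan2(-800, 1994) = -21.9 deg
adjusted to 0-360: 338.1 degrees

338.1 degrees


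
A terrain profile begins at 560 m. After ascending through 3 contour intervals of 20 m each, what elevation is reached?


elevation = 560 + 3 * 20 = 620 m

620 m


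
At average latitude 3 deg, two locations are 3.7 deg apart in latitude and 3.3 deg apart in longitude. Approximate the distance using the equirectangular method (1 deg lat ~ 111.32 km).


dlat_km = 3.7 * 111.32 = 411.884
dlon_km = 3.3 * 111.32 * cos(3) ≈ 366.853
dist = sqrt(411.884^2 + 366.853^2) ≈ 551.6 km

551.6 km


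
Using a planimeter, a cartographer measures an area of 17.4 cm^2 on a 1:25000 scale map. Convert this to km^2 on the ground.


ground_area = 17.4 * (25000/100)^2 = 1087500.0 m^2 = 1.0875 km^2 ≈ 1.088 km^2

1.088 km^2


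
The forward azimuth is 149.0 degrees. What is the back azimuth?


back azimuth = (149.0 + 180) mod 360 = 329.0 degrees

329.0 degrees


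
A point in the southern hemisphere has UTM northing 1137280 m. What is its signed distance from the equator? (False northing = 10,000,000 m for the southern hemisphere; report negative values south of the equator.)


For southern: actual = 1137280 - 10000000 = -8862720 m

-8862720 m


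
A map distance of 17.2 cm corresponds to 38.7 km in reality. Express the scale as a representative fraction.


ground = 38.7 km = 3870000 cm; RF denominator = ground / map = 3870000 / 17.2 = 225000; RF = 1:225000

1:225000


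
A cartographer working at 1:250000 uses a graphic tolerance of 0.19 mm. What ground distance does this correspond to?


ground = 0.19 mm * 250000 / 1000 = 47.5 m

47.5 m


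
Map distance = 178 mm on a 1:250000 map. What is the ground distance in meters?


ground = 178 mm * 250000 / 1000 = 44500.0 m

44500.0 m


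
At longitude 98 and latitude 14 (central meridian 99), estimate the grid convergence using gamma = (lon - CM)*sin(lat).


gamma = (98 - 99) * sin(14) = -1 * 0.241922 = -0.242 degrees

-0.242 degrees


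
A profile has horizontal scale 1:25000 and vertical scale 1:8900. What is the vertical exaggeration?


VE = horizontal_scale / vertical_scale = 25000 / 8900 ≈ 2.8

2.8x


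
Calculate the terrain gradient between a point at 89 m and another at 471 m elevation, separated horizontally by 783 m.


gradient = (471 - 89) / 783 = 382 / 783 = 0.4879

0.4879


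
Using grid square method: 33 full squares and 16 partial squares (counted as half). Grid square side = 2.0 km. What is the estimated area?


effective squares = 33 + 16 * 0.5 = 41.0
area = 41.0 * 4.0 = 164.0 km^2

164.0 km^2


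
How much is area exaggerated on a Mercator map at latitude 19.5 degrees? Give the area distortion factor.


area_distortion = 1/cos^2(19.5) = 1.125

1.125


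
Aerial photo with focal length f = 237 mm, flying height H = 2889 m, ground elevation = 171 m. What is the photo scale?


scale = f / (H - h) = 237 mm / 2718 m = 237 / 2718000 = 1:11468

1:11468


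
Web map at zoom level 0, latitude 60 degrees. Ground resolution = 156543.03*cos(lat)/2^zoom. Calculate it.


res = 156543.03 * cos(60) / 2^0 = 156543.03 * 0.5 / 1 = 78271.52 m/pixel

78271.52 m/pixel


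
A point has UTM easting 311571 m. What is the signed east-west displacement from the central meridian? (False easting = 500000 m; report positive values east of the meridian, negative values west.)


displacement = 311571 - 500000 = -188429 m

-188429 m


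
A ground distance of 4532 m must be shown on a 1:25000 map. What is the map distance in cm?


map_cm = 4532 * 100 / 25000 = 18.128 cm ≈ 18.13 cm

18.13 cm


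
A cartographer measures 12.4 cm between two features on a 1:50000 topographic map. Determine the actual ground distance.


ground = 12.4 cm * 50000 / 100 = 6200.0 m = 6.2 km

6.2 km


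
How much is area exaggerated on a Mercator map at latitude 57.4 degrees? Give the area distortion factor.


area_distortion = 1/cos^2(57.4) = 3.445

3.445


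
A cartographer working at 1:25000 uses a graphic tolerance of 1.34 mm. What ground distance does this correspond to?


ground = 1.34 mm * 25000 / 1000 = 33.5 m

33.5 m


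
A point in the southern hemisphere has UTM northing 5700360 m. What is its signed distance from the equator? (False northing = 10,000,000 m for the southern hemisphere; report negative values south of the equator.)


For southern: actual = 5700360 - 10000000 = -4299640 m

-4299640 m


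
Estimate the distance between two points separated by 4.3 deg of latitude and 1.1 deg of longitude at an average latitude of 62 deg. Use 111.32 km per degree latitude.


dlat_km = 4.3 * 111.32 = 478.676
dlon_km = 1.1 * 111.32 * cos(62) ≈ 57.488
dist = sqrt(478.676^2 + 57.488^2) ≈ 482.1 km

482.1 km


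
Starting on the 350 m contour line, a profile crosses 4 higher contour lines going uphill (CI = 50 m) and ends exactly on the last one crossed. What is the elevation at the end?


elevation = 350 + 4 * 50 = 550 m

550 m


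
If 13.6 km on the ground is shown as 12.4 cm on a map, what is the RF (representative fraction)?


ground = 13.6 km = 1360000 cm; RF denominator = ground / map = 1360000 / 12.4 ≈ 109677; RF = 1:109677

1:109677


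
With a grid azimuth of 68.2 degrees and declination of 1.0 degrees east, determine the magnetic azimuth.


magnetic azimuth = grid azimuth - declination (east +ve)
mag_az = 68.2 - 1.0 = 67.2 degrees

67.2 degrees


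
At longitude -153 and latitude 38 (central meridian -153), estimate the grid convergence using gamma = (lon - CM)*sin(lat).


gamma = (-153 - -153) * sin(38) = 0 * 0.615661 = 0.0 degrees

0.0 degrees


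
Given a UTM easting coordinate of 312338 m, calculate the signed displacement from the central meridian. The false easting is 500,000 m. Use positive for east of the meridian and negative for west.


displacement = 312338 - 500000 = -187662 m

-187662 m


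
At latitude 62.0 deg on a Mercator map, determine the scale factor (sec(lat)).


SF = 1 / cos(62.0) = 1 / 0.469472 = 2.13

2.13


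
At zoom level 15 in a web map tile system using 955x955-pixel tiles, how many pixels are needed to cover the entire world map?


tiles per axis = 2^15 = 32768
total tiles = 32768^2 = 1073741824
pixels per axis = 32768 * 955 = 31293440
total pixels = 31293440^2 = 979279387033600

979279387033600 pixels


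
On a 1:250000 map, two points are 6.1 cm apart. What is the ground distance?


ground = 6.1 cm * 250000 / 100 = 15250.0 m = 15.25 km

15.25 km


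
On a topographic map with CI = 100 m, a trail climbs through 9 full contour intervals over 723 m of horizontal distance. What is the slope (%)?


elevation change = 9 * 100 = 900 m
slope = 900 / 723 * 100 = 124.5%

124.5%


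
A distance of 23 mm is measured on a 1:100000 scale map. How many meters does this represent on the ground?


ground = 23 mm * 100000 / 1000 = 2300.0 m

2300.0 m


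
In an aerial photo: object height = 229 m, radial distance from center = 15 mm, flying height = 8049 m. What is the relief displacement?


d = h * r / H = 229 * 15 / 8049 = 0.43 mm

0.43 mm


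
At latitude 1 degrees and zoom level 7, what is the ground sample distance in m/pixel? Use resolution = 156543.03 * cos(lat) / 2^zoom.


res = 156543.03 * cos(1) / 2^7 = 156543.03 * 0.9998477 / 128 = 1222.81 m/pixel

1222.81 m/pixel


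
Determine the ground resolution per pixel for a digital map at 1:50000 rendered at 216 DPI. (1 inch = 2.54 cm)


pixel_cm = 2.54 / 216 ≈ 0.011759 cm
ground = pixel_cm * 50000 / 100 = 2.54 * 50000 / (216 * 100) = 127000 / 21600 ≈ 5.88 m

5.88 m


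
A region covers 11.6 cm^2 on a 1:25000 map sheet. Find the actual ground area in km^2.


ground_area = 11.6 * (25000/100)^2 = 725000.0 m^2 = 0.725 km^2

0.725 km^2


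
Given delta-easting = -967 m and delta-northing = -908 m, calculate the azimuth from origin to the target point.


az = atan2(-967, -908) = -133.2 deg
adjusted to 0-360: 226.8 degrees

226.8 degrees


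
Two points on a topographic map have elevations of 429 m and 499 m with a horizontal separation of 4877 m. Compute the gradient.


gradient = (499 - 429) / 4877 = 70 / 4877 = 0.0144

0.0144


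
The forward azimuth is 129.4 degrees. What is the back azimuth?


back azimuth = (129.4 + 180) mod 360 = 309.4 degrees

309.4 degrees


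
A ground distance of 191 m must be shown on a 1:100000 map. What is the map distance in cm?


map_cm = 191 * 100 / 100000 = 0.191 cm ≈ 0.19 cm

0.19 cm


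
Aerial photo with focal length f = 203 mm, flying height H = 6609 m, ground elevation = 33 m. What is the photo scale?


scale = f / (H - h) = 203 mm / 6576 m = 203 / 6576000 = 1:32394

1:32394


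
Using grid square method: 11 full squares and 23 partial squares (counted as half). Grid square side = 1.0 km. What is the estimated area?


effective squares = 11 + 23 * 0.5 = 22.5
area = 22.5 * 1.0 = 22.5 km^2

22.5 km^2


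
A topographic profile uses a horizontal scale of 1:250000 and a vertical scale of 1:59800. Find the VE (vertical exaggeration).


VE = horizontal_scale / vertical_scale = 250000 / 59800 ≈ 4.2

4.2x


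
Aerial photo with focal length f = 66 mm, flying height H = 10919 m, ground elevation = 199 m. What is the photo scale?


scale = f / (H - h) = 66 mm / 10720 m = 66 / 10720000 = 1:162424

1:162424


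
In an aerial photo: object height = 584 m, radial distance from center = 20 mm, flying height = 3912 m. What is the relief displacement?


d = h * r / H = 584 * 20 / 3912 = 2.99 mm

2.99 mm


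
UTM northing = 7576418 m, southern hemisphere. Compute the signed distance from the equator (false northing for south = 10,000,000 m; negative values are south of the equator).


For southern: actual = 7576418 - 10000000 = -2423582 m

-2423582 m


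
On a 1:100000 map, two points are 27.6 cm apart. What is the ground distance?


ground = 27.6 cm * 100000 / 100 = 27600.0 m = 27.6 km

27.6 km


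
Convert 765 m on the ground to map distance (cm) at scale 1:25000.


map_cm = 765 * 100 / 25000 = 3.06 cm

3.06 cm


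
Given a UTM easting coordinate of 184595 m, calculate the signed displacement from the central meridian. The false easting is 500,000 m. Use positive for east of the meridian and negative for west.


displacement = 184595 - 500000 = -315405 m

-315405 m


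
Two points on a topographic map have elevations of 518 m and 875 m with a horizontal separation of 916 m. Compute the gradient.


gradient = (875 - 518) / 916 = 357 / 916 = 0.3897

0.3897


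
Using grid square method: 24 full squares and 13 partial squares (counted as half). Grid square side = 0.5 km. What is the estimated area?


effective squares = 24 + 13 * 0.5 = 30.5
area = 30.5 * 0.25 = 7.625 km^2

7.625 km^2


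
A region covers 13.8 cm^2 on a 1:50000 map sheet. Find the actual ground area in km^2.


ground_area = 13.8 * (50000/100)^2 = 3450000.0 m^2 = 3.45 km^2

3.45 km^2


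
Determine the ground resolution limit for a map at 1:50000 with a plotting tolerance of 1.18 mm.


ground = 1.18 mm * 50000 / 1000 = 59.0 m

59.0 m


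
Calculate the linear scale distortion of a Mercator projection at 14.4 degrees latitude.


SF = 1 / cos(14.4) = 1 / 0.968583 = 1.032

1.032


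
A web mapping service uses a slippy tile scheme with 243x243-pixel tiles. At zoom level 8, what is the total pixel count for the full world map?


tiles per axis = 2^8 = 256
total tiles = 256^2 = 65536
pixels per axis = 256 * 243 = 62208
total pixels = 62208^2 = 3869835264

3869835264 pixels


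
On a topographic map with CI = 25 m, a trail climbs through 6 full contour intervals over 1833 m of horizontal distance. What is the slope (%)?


elevation change = 6 * 25 = 150 m
slope = 150 / 1833 * 100 = 8.2%

8.2%


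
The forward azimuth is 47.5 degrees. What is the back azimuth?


back azimuth = (47.5 + 180) mod 360 = 227.5 degrees

227.5 degrees


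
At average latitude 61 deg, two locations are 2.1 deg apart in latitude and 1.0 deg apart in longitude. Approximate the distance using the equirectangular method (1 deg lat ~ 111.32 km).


dlat_km = 2.1 * 111.32 = 233.772
dlon_km = 1.0 * 111.32 * cos(61) ≈ 53.969
dist = sqrt(233.772^2 + 53.969^2) ≈ 239.9 km

239.9 km


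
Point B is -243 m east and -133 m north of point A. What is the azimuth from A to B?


az = atan2(-243, -133) = -118.7 deg
adjusted to 0-360: 241.3 degrees

241.3 degrees


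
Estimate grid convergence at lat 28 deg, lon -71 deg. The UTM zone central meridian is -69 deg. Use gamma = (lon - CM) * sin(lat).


gamma = (-71 - -69) * sin(28) = -2 * 0.469472 = -0.939 degrees

-0.939 degrees


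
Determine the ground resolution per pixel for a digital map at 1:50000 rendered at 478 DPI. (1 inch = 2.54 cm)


pixel_cm = 2.54 / 478 ≈ 0.005314 cm
ground = pixel_cm * 50000 / 100 = 2.54 * 50000 / (478 * 100) = 127000 / 47800 ≈ 2.66 m

2.66 m


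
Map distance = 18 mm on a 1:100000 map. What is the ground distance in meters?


ground = 18 mm * 100000 / 1000 = 1800.0 m

1800.0 m


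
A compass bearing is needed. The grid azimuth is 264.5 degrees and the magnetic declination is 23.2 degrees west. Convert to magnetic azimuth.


magnetic azimuth = grid azimuth - declination (east +ve)
mag_az = 264.5 - -23.2 = 287.7 degrees

287.7 degrees


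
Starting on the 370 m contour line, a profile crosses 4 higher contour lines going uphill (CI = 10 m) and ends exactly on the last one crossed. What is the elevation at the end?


elevation = 370 + 4 * 10 = 410 m

410 m


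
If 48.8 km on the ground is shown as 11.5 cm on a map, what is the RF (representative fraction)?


ground = 48.8 km = 4880000 cm; RF denominator = ground / map = 4880000 / 11.5 ≈ 424348; RF = 1:424348

1:424348


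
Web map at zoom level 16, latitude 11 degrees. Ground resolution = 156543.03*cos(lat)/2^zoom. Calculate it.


res = 156543.03 * cos(11) / 2^16 = 156543.03 * 0.98162718 / 65536 = 2.34 m/pixel

2.34 m/pixel


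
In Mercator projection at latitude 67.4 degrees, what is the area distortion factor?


area_distortion = 1/cos^2(67.4) = 6.771

6.771


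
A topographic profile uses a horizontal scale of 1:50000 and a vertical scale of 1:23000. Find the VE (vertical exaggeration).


VE = horizontal_scale / vertical_scale = 50000 / 23000 ≈ 2.2

2.2x


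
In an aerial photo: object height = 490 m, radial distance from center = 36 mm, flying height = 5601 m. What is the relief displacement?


d = h * r / H = 490 * 36 / 5601 = 3.15 mm

3.15 mm


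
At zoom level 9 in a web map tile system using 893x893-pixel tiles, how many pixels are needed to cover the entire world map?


tiles per axis = 2^9 = 512
total tiles = 512^2 = 262144
pixels per axis = 512 * 893 = 457216
total pixels = 457216^2 = 209046470656

209046470656 pixels


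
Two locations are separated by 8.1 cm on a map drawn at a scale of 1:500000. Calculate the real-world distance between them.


ground = 8.1 cm * 500000 / 100 = 40500.0 m = 40.5 km

40.5 km


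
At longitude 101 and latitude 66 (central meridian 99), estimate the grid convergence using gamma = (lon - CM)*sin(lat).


gamma = (101 - 99) * sin(66) = 2 * 0.913545 = 1.827 degrees

1.827 degrees


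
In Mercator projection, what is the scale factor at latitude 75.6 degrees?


SF = 1 / cos(75.6) = 1 / 0.24869 = 4.021

4.021


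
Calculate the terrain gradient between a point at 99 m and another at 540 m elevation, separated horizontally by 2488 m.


gradient = (540 - 99) / 2488 = 441 / 2488 = 0.1773

0.1773


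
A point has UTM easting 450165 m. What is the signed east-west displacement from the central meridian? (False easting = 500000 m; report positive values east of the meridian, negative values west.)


displacement = 450165 - 500000 = -49835 m

-49835 m


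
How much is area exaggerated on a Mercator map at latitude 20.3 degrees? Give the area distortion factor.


area_distortion = 1/cos^2(20.3) = 1.137

1.137


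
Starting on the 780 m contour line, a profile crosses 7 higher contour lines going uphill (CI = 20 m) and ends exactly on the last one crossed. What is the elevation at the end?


elevation = 780 + 7 * 20 = 920 m

920 m


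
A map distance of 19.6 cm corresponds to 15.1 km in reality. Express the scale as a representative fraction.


ground = 15.1 km = 1510000 cm; RF denominator = ground / map = 1510000 / 19.6 ≈ 77041; RF = 1:77041

1:77041


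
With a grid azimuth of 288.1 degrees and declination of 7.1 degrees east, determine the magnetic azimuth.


magnetic azimuth = grid azimuth - declination (east +ve)
mag_az = 288.1 - 7.1 = 281.0 degrees

281.0 degrees


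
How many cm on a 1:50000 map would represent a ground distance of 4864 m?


map_cm = 4864 * 100 / 50000 = 9.728 cm ≈ 9.73 cm

9.73 cm


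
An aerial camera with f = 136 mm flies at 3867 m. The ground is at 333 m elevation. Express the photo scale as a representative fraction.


scale = f / (H - h) = 136 mm / 3534 m = 136 / 3534000 = 1:25985

1:25985


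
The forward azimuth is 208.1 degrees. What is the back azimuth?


back azimuth = (208.1 + 180) mod 360 = 28.1 degrees

28.1 degrees


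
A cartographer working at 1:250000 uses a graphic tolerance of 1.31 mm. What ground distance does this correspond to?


ground = 1.31 mm * 250000 / 1000 = 327.5 m

327.5 m


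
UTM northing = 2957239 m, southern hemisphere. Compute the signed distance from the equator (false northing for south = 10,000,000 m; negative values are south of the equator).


For southern: actual = 2957239 - 10000000 = -7042761 m

-7042761 m


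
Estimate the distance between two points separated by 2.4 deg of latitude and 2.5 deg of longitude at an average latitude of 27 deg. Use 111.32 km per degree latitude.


dlat_km = 2.4 * 111.32 = 267.168
dlon_km = 2.5 * 111.32 * cos(27) ≈ 247.967
dist = sqrt(267.168^2 + 247.967^2) ≈ 364.5 km

364.5 km


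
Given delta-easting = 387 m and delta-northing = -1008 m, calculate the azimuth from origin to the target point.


az = atan2(387, -1008) = 159.0 deg
adjusted to 0-360: 159.0 degrees

159.0 degrees


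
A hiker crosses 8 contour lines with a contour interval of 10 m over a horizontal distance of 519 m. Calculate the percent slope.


elevation change = 8 * 10 = 80 m
slope = 80 / 519 * 100 = 15.4%

15.4%


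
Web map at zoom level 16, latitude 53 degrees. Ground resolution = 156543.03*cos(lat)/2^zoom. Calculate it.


res = 156543.03 * cos(53) / 2^16 = 156543.03 * 0.60181502 / 65536 = 1.44 m/pixel

1.44 m/pixel


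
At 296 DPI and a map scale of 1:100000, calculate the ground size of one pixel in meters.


pixel_cm = 2.54 / 296 ≈ 0.008581 cm
ground = pixel_cm * 100000 / 100 = 2.54 * 100000 / (296 * 100) = 254000 / 29600 ≈ 8.58 m

8.58 m


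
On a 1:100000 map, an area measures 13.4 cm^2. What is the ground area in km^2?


ground_area = 13.4 * (100000/100)^2 = 13400000.0 m^2 = 13.4 km^2

13.4 km^2


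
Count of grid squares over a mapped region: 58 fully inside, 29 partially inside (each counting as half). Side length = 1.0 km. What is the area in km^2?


effective squares = 58 + 29 * 0.5 = 72.5
area = 72.5 * 1.0 = 72.5 km^2

72.5 km^2


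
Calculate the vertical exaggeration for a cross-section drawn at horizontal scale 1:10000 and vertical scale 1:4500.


VE = horizontal_scale / vertical_scale = 10000 / 4500 ≈ 2.2

2.2x


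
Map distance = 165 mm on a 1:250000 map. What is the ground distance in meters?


ground = 165 mm * 250000 / 1000 = 41250.0 m

41250.0 m


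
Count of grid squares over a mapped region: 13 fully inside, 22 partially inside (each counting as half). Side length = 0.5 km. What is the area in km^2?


effective squares = 13 + 22 * 0.5 = 24.0
area = 24.0 * 0.25 = 6.0 km^2

6.0 km^2


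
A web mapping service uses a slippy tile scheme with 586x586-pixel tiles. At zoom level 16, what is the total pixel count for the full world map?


tiles per axis = 2^16 = 65536
total tiles = 65536^2 = 4294967296
pixels per axis = 65536 * 586 = 38404096
total pixels = 38404096^2 = 1474874589577216

1474874589577216 pixels


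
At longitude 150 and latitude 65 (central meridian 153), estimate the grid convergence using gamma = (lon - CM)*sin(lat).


gamma = (150 - 153) * sin(65) = -3 * 0.906308 = -2.719 degrees

-2.719 degrees


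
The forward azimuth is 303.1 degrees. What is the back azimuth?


back azimuth = (303.1 + 180) mod 360 = 123.1 degrees

123.1 degrees


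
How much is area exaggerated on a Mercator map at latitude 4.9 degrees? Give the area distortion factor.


area_distortion = 1/cos^2(4.9) = 1.007

1.007


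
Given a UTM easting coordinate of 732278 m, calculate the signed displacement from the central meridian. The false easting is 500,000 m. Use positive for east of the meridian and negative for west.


displacement = 732278 - 500000 = 232278 m

232278 m


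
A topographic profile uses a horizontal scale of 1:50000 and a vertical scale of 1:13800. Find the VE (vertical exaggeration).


VE = horizontal_scale / vertical_scale = 50000 / 13800 ≈ 3.6

3.6x


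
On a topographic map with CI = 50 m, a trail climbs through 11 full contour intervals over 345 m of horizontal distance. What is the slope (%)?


elevation change = 11 * 50 = 550 m
slope = 550 / 345 * 100 = 159.4%

159.4%


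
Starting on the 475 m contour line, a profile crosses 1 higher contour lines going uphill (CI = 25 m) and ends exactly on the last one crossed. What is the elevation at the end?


elevation = 475 + 1 * 25 = 500 m

500 m


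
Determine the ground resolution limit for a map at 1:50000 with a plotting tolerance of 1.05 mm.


ground = 1.05 mm * 50000 / 1000 = 52.5 m

52.5 m


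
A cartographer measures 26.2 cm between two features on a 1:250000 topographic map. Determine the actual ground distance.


ground = 26.2 cm * 250000 / 100 = 65500.0 m = 65.5 km

65.5 km


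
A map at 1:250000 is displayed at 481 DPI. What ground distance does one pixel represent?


pixel_cm = 2.54 / 481 ≈ 0.005281 cm
ground = pixel_cm * 250000 / 100 = 2.54 * 250000 / (481 * 100) = 635000 / 48100 ≈ 13.2 m

13.2 m


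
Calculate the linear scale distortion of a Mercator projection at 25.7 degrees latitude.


SF = 1 / cos(25.7) = 1 / 0.901077 = 1.11

1.11


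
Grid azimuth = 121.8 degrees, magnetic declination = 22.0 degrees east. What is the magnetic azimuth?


magnetic azimuth = grid azimuth - declination (east +ve)
mag_az = 121.8 - 22.0 = 99.8 degrees

99.8 degrees


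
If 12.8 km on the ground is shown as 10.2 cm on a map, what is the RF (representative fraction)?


ground = 12.8 km = 1280000 cm; RF denominator = ground / map = 1280000 / 10.2 ≈ 125490; RF = 1:125490

1:125490


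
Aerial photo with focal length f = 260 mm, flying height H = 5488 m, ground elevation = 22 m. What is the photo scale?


scale = f / (H - h) = 260 mm / 5466 m = 260 / 5466000 = 1:21023

1:21023


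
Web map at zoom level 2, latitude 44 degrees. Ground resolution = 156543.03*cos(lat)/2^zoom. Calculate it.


res = 156543.03 * cos(44) / 2^2 = 156543.03 * 0.7193398 / 4 = 28151.91 m/pixel

28151.91 m/pixel


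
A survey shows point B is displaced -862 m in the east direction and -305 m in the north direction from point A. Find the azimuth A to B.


az = atan2(-862, -305) = -109.5 deg
adjusted to 0-360: 250.5 degrees

250.5 degrees


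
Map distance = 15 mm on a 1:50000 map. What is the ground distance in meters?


ground = 15 mm * 50000 / 1000 = 750.0 m

750.0 m


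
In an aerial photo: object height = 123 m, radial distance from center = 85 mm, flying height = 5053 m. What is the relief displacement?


d = h * r / H = 123 * 85 / 5053 = 2.07 mm

2.07 mm


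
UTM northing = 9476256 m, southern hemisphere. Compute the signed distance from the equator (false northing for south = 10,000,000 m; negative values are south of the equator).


For southern: actual = 9476256 - 10000000 = -523744 m

-523744 m


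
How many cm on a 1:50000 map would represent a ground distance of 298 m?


map_cm = 298 * 100 / 50000 = 0.596 cm ≈ 0.6 cm

0.6 cm


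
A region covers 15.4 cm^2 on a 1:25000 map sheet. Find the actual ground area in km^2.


ground_area = 15.4 * (25000/100)^2 = 962500.0 m^2 = 0.9625 km^2 ≈ 0.963 km^2

0.963 km^2


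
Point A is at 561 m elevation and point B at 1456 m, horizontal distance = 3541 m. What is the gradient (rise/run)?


gradient = (1456 - 561) / 3541 = 895 / 3541 = 0.2528

0.2528


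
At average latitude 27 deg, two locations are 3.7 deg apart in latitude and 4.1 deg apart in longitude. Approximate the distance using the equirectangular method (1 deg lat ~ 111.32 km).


dlat_km = 3.7 * 111.32 = 411.884
dlon_km = 4.1 * 111.32 * cos(27) ≈ 406.666
dist = sqrt(411.884^2 + 406.666^2) ≈ 578.8 km

578.8 km


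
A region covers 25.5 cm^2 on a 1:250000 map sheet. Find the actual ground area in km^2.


ground_area = 25.5 * (250000/100)^2 = 159375000.0 m^2 = 159.375 km^2

159.375 km^2


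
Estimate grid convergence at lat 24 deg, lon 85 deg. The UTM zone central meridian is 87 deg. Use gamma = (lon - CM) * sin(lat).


gamma = (85 - 87) * sin(24) = -2 * 0.406737 = -0.813 degrees

-0.813 degrees


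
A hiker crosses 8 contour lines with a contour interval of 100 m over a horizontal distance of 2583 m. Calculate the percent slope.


elevation change = 8 * 100 = 800 m
slope = 800 / 2583 * 100 = 31.0%

31.0%


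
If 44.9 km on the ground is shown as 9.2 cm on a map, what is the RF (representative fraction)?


ground = 44.9 km = 4490000 cm; RF denominator = ground / map = 4490000 / 9.2 ≈ 488043; RF = 1:488043

1:488043


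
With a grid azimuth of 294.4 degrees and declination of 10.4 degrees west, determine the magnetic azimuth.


magnetic azimuth = grid azimuth - declination (east +ve)
mag_az = 294.4 - -10.4 = 304.8 degrees

304.8 degrees


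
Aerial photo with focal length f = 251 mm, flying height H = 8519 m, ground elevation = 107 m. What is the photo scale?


scale = f / (H - h) = 251 mm / 8412 m = 251 / 8412000 = 1:33514

1:33514


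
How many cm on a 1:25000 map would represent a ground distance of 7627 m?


map_cm = 7627 * 100 / 25000 = 30.508 cm ≈ 30.51 cm

30.51 cm


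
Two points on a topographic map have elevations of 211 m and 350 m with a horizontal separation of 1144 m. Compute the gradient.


gradient = (350 - 211) / 1144 = 139 / 1144 = 0.1215

0.1215


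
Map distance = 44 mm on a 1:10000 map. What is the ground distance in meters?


ground = 44 mm * 10000 / 1000 = 440.0 m

440.0 m


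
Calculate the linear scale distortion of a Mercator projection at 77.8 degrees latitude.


SF = 1 / cos(77.8) = 1 / 0.211325 = 4.732

4.732


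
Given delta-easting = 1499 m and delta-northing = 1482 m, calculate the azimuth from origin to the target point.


az = atan2(1499, 1482) = 45.3 deg
adjusted to 0-360: 45.3 degrees

45.3 degrees


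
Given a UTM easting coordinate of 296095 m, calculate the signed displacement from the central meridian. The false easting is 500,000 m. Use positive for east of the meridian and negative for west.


displacement = 296095 - 500000 = -203905 m

-203905 m


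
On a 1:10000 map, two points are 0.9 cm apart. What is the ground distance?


ground = 0.9 cm * 10000 / 100 = 90.0 m

90.0 m


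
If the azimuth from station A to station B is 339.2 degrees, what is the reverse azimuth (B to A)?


back azimuth = (339.2 + 180) mod 360 = 159.2 degrees

159.2 degrees


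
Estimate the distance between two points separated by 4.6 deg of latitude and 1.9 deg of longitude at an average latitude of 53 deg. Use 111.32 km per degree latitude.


dlat_km = 4.6 * 111.32 = 512.072
dlon_km = 1.9 * 111.32 * cos(53) ≈ 127.289
dist = sqrt(512.072^2 + 127.289^2) ≈ 527.7 km

527.7 km


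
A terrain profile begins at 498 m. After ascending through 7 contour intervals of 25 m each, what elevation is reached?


elevation = 498 + 7 * 25 = 673 m

673 m


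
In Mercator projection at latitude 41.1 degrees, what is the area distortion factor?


area_distortion = 1/cos^2(41.1) = 1.761

1.761


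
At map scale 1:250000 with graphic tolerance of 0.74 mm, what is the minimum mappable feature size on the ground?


ground = 0.74 mm * 250000 / 1000 = 185.0 m

185.0 m


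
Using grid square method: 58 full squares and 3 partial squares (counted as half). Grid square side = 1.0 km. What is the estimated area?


effective squares = 58 + 3 * 0.5 = 59.5
area = 59.5 * 1.0 = 59.5 km^2

59.5 km^2


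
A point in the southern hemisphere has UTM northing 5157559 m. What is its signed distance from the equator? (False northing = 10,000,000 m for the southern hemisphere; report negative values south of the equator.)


For southern: actual = 5157559 - 10000000 = -4842441 m

-4842441 m


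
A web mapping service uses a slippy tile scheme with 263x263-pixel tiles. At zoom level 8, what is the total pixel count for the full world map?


tiles per axis = 2^8 = 256
total tiles = 256^2 = 65536
pixels per axis = 256 * 263 = 67328
total pixels = 67328^2 = 4533059584

4533059584 pixels


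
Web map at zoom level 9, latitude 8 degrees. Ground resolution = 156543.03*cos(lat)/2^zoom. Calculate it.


res = 156543.03 * cos(8) / 2^9 = 156543.03 * 0.99026807 / 512 = 302.77 m/pixel

302.77 m/pixel


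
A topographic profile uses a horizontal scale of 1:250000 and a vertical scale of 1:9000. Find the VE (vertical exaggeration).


VE = horizontal_scale / vertical_scale = 250000 / 9000 ≈ 27.8

27.8x


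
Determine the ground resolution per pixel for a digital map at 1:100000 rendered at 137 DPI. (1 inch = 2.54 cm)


pixel_cm = 2.54 / 137 ≈ 0.01854 cm
ground = pixel_cm * 100000 / 100 = 2.54 * 100000 / (137 * 100) = 254000 / 13700 ≈ 18.54 m

18.54 m


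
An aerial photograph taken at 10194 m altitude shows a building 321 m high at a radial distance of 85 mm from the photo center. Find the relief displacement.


d = h * r / H = 321 * 85 / 10194 = 2.68 mm

2.68 mm


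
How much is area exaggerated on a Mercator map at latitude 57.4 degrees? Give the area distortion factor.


area_distortion = 1/cos^2(57.4) = 3.445

3.445


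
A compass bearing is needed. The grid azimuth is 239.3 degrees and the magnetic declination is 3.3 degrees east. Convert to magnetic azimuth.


magnetic azimuth = grid azimuth - declination (east +ve)
mag_az = 239.3 - 3.3 = 236.0 degrees

236.0 degrees


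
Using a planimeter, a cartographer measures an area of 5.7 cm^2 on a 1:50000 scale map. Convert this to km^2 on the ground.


ground_area = 5.7 * (50000/100)^2 = 1425000.0 m^2 = 1.425 km^2

1.425 km^2


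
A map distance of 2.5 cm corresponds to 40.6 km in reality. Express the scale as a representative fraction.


ground = 40.6 km = 4060000 cm; RF denominator = ground / map = 4060000 / 2.5 = 1624000; RF = 1:1624000

1:1624000


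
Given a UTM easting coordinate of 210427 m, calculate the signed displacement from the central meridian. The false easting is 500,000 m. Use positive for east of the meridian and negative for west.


displacement = 210427 - 500000 = -289573 m

-289573 m


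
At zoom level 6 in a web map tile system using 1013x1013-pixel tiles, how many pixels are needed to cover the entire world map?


tiles per axis = 2^6 = 64
total tiles = 64^2 = 4096
pixels per axis = 64 * 1013 = 64832
total pixels = 64832^2 = 4203188224

4203188224 pixels
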